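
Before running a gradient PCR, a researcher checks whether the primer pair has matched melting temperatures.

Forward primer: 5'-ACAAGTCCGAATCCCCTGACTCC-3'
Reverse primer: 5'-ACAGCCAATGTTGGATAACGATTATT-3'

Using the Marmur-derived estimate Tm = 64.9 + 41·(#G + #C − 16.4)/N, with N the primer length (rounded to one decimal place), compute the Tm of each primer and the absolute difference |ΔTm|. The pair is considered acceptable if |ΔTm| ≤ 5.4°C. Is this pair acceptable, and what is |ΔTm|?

Forward: G+C = 13, N = 23 → Tm = 64.9 + 41·(13 − 16.4)/23 = 58.8°C.
Reverse: G+C = 9, N = 26 → Tm = 64.9 + 41·(9 − 16.4)/26 = 53.2°C.
|ΔTm| = |58.8 − 53.2| = 5.6°C, > 5.4°C.

|ΔTm| = 5.6°C; the pair is not acceptable.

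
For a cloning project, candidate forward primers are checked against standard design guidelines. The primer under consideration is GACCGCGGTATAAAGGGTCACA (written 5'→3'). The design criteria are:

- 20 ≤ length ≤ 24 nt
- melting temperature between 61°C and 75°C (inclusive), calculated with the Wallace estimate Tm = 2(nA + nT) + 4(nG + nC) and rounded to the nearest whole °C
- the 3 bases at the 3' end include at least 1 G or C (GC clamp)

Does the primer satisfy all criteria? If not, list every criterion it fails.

Base counts: A=7, T=3, G=7, C=5 (length 22).
length: length 22 ✓
Tm: Tm = 2·10 + 4·12 = 68°C ✓
GC clamp: 3' end ACA has 1 G/C ✓

Meets all criteria.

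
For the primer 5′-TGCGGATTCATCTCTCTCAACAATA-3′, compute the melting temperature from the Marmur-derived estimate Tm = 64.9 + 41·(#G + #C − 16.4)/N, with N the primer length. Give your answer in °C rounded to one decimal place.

54.4°C

Base counts: A=7, T=8, G=3, C=7; G+C = 10, N = 25.
Tm = 64.9 + 41·(10 − 16.4)/25 = 64.9 + -262.40/25 = 54.4°C.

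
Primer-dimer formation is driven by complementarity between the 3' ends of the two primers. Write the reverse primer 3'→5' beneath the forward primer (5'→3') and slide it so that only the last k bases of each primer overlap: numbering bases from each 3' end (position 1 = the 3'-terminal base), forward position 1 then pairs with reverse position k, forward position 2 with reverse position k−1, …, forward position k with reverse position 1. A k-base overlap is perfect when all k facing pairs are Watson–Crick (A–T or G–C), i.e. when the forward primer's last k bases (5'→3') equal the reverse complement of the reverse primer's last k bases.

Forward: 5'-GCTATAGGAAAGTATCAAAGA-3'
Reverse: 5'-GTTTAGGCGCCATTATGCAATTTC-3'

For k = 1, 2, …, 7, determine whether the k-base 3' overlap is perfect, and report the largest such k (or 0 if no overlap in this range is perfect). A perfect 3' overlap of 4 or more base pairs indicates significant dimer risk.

Last 7 bases (5'→3') — forward …TCAAAGA, reverse …CAATTTC.
Reverse complement of the reverse primer's last 7 bases: GAAATTG; its first k bases are the reverse complement of the reverse primer's last k bases, so a perfect k-base overlap needs the forward primer's last k bases to equal them.
Comparing (forward last k vs required): k=1: A vs G ✗; k=2: GA vs GA ✓; k=3: AGA vs GAA ✗; k=4: AAGA vs GAAA ✗; k=5: AAAGA vs GAAAT ✗; k=6: CAAAGA vs GAAATT ✗; k=7: TCAAAGA vs GAAATTG ✗.
Only k = 2 is perfect, so the longest perfect 3' overlap is 2.

Longest perfect overlap: 2 complementary base pairs; below the dimer-risk threshold (threshold 4).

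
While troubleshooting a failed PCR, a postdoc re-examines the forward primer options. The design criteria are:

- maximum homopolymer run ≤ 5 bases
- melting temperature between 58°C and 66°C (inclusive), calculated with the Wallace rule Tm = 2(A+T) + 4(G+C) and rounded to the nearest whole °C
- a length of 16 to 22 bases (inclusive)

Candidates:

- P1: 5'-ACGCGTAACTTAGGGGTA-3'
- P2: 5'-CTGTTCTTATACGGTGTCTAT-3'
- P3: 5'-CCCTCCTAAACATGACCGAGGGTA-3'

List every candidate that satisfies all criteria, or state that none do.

P2 only.

P1 (18 nt, A=5 T=4 G=6 C=3): longest run = 4 ✓; Tm = 2·9 + 4·9 = 54°C, outside 58–66°C ✗; length 18 ✓ — fails.
P2 (21 nt, A=3 T=10 G=4 C=4): longest run = 2 ✓; Tm = 2·13 + 4·8 = 58°C ✓; length 21 ✓ — passes.
P3 (24 nt, A=7 T=4 G=5 C=8): longest run = 3 ✓; Tm = 2·11 + 4·13 = 74°C, outside 58–66°C ✗; length 24, outside 16–22 ✗ — fails.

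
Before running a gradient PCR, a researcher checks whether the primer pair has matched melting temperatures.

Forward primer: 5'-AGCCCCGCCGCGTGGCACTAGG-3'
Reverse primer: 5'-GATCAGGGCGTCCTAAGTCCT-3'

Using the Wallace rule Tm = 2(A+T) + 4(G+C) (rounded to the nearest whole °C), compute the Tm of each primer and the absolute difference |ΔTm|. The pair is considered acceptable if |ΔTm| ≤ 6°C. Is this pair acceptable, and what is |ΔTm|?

|ΔTm| = 12°C; the pair is not acceptable.

Forward: A=3 T=2 G=8 C=9 → Tm = 2·5 + 4·17 = 78°C.
Reverse: A=4 T=5 G=6 C=6 → Tm = 2·9 + 4·12 = 66°C.
|ΔTm| = |78 − 66| = 12°C, > 6°C.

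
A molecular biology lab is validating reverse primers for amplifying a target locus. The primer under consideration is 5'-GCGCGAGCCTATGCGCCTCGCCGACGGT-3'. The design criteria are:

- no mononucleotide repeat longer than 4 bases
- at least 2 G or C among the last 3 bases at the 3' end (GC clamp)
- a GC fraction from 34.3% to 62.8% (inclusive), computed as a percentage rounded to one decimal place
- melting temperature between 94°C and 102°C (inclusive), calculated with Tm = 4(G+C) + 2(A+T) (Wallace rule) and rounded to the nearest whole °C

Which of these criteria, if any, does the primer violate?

Fails: GC content.

Base counts: A=3, T=4, G=10, C=11 (length 28).
homopolymer run: longest run = 2 ✓
GC clamp: 3' end GGT has 2 G/C ✓
GC content: GC 21/28 = 75.0%, outside 34.3–62.8% ✗
Tm: Tm = 2·7 + 4·21 = 98°C ✓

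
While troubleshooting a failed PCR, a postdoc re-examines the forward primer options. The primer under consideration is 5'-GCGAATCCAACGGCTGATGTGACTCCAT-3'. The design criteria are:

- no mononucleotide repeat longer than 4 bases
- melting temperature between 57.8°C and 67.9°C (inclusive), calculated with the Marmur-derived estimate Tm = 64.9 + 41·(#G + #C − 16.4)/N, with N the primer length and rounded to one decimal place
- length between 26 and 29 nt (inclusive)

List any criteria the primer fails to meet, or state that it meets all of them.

Base counts: A=7, T=6, G=7, C=8 (length 28).
homopolymer run: longest run = 2 ✓
Tm: Tm = 64.9 + 41·(15 − 16.4)/28 = 62.9°C ✓
length: length 28 ✓

Meets all criteria.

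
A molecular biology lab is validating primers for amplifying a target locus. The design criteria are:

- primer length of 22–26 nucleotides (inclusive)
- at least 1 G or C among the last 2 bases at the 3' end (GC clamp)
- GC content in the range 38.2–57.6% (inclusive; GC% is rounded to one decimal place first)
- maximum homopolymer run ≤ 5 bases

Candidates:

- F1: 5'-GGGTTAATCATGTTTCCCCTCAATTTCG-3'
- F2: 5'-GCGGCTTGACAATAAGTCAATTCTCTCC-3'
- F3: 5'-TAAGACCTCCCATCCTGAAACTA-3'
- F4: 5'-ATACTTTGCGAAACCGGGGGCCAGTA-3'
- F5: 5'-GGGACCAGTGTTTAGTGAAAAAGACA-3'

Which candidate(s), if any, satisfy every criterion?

F1 (28 nt, A=5 T=11 G=5 C=7): length 28, outside 22–26 ✗; 3' end CG has 2 G/C ✓; GC 12/28 = 42.9% ✓; longest run = 4 ✓ — fails.
F2 (28 nt, A=7 T=8 G=5 C=8): length 28, outside 22–26 ✗; 3' end CC has 2 G/C ✓; GC 13/28 = 46.4% ✓; longest run = 2 ✓ — fails.
F3 (23 nt, A=8 T=5 G=2 C=8): length 23 ✓; 3' end TA has 0 G/C, need ≥1 ✗; GC 10/23 = 43.5% ✓; longest run = 3 ✓ — fails.
F4 (26 nt, A=7 T=5 G=8 C=6): length 26 ✓; 3' end TA has 0 G/C, need ≥1 ✗; GC 14/26 = 53.8% ✓; longest run = 5 ✓ — fails.
F5 (26 nt, A=10 T=5 G=8 C=3): length 26 ✓; 3' end CA has 1 G/C ✓; GC 11/26 = 42.3% ✓; longest run = 5 ✓ — passes.

F5 only.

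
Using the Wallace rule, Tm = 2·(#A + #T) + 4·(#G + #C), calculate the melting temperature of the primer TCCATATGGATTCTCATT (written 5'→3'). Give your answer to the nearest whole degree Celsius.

Base counts: A=4, T=8, G=2, C=4 (length 18).
Tm = 2·(4+8) + 4·(2+4) = 2·12 + 4·6 = 24 + 24 = 48°C.

48°C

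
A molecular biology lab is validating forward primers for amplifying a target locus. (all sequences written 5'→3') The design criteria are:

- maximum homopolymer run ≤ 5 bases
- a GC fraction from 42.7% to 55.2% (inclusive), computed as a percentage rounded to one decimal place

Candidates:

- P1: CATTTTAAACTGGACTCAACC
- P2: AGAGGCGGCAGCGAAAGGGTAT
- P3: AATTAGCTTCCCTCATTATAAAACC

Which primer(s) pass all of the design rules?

P1 (21 nt, A=7 T=6 G=2 C=6): longest run = 4 ✓; GC 8/21 = 38.1%, outside 42.7–55.2% ✗ — fails.
P2 (22 nt, A=7 T=2 G=10 C=3): longest run = 3 ✓; GC 13/22 = 59.1%, outside 42.7–55.2% ✗ — fails.
P3 (25 nt, A=9 T=8 G=1 C=7): longest run = 4 ✓; GC 8/25 = 32.0%, outside 42.7–55.2% ✗ — fails.

None of the candidates satisfy all criteria.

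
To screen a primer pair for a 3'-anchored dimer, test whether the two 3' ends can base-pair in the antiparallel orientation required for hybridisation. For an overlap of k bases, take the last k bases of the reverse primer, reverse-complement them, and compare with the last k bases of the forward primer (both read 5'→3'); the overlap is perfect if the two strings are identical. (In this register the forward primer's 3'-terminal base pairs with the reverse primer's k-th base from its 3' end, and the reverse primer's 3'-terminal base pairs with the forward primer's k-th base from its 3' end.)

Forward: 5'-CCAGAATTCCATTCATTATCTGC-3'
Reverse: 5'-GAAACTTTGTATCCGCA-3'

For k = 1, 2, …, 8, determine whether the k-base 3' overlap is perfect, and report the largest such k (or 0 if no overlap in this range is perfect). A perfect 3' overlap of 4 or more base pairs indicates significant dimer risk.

Longest perfect overlap: 3 complementary base pairs; below the dimer-risk threshold (threshold 4).

Last 8 bases (5'→3') — forward …TTATCTGC, reverse …TATCCGCA.
Reverse complement of the reverse primer's last 8 bases: TGCGGATA; its first k bases are the reverse complement of the reverse primer's last k bases, so a perfect k-base overlap needs the forward primer's last k bases to equal them.
Comparing (forward last k vs required): k=1: C vs T ✗; k=2: GC vs TG ✗; k=3: TGC vs TGC ✓; k=4: CTGC vs TGCG ✗; k=5: TCTGC vs TGCGG ✗; k=6: ATCTGC vs TGCGGA ✗; k=7: TATCTGC vs TGCGGAT ✗; k=8: TTATCTGC vs TGCGGATA ✗.
Only k = 3 is perfect, so the longest perfect 3' overlap is 3.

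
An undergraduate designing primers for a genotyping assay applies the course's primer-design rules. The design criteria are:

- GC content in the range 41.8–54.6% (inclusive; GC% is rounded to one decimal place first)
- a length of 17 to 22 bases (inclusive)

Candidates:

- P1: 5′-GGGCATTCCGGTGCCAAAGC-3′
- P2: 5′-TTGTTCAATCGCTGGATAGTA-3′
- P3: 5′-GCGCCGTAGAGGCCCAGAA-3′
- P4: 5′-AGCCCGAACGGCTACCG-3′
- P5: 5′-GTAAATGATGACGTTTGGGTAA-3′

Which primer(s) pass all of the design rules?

None of the candidates satisfy all criteria.

P1 (20 nt, A=4 T=3 G=7 C=6): GC 13/20 = 65.0%, outside 41.8–54.6% ✗; length 20 ✓ — fails.
P2 (21 nt, A=5 T=8 G=5 C=3): GC 8/21 = 38.1%, outside 41.8–54.6% ✗; length 21 ✓ — fails.
P3 (19 nt, A=5 T=1 G=7 C=6): GC 13/19 = 68.4%, outside 41.8–54.6% ✗; length 19 ✓ — fails.
P4 (17 nt, A=4 T=1 G=5 C=7): GC 12/17 = 70.6%, outside 41.8–54.6% ✗; length 17 ✓ — fails.
P5 (22 nt, A=7 T=7 G=7 C=1): GC 8/22 = 36.4%, outside 41.8–54.6% ✗; length 22 ✓ — fails.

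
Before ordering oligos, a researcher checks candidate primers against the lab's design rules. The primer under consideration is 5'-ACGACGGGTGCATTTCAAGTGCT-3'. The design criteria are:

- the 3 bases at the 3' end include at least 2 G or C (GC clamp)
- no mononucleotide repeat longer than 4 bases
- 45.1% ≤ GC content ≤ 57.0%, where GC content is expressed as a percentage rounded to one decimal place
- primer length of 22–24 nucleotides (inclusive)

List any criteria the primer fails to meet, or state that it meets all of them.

Meets all criteria.

Base counts: A=5, T=6, G=7, C=5 (length 23).
GC clamp: 3' end GCT has 2 G/C ✓
homopolymer run: longest run = 3 ✓
GC content: GC 12/23 = 52.2% ✓
length: length 23 ✓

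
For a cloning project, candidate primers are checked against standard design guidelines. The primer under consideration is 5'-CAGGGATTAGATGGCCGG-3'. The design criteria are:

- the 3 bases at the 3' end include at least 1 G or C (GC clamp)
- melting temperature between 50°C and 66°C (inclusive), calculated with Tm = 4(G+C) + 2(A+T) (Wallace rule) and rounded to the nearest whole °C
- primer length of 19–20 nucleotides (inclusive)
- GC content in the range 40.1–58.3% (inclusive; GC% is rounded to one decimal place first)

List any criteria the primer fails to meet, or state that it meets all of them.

Fails: length, GC content.

Base counts: A=4, T=3, G=8, C=3 (length 18).
GC clamp: 3' end CGG has 3 G/C ✓
Tm: Tm = 2·7 + 4·11 = 58°C ✓
length: length 18, outside 19–20 ✗
GC content: GC 11/18 = 61.1%, outside 40.1–58.3% ✗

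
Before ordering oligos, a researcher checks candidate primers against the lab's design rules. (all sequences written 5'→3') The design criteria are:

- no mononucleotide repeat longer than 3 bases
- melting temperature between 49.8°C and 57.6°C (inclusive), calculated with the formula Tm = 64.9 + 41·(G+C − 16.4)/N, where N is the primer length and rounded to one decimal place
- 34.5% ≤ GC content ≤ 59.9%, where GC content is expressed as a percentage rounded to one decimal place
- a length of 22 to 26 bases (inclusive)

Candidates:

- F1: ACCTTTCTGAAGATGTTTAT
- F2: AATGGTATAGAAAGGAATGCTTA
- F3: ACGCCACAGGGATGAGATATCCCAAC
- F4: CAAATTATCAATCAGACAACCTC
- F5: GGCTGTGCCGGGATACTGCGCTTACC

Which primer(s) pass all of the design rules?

F1 (20 nt, A=5 T=9 G=3 C=3): longest run = 3 ✓; Tm = 64.9 + 41·(6 − 16.4)/20 = 43.6°C, outside 49.8–57.6°C ✗; GC 6/20 = 30.0%, outside 34.5–59.9% ✗; length 20, outside 22–26 ✗ — fails.
F2 (23 nt, A=10 T=6 G=6 C=1): longest run = 3 ✓; Tm = 64.9 + 41·(7 − 16.4)/23 = 48.1°C, outside 49.8–57.6°C ✗; GC 7/23 = 30.4%, outside 34.5–59.9% ✗; length 23 ✓ — fails.
F3 (26 nt, A=9 T=3 G=6 C=8): longest run = 3 ✓; Tm = 64.9 + 41·(14 − 16.4)/26 = 61.1°C, outside 49.8–57.6°C ✗; GC 14/26 = 53.8% ✓; length 26 ✓ — fails.
F4 (23 nt, A=10 T=5 G=1 C=7): longest run = 3 ✓; Tm = 64.9 + 41·(8 − 16.4)/23 = 49.9°C ✓; GC 8/23 = 34.8% ✓; length 23 ✓ — passes.
F5 (26 nt, A=3 T=6 G=9 C=8): longest run = 3 ✓; Tm = 64.9 + 41·(17 − 16.4)/26 = 65.8°C, outside 49.8–57.6°C ✗; GC 17/26 = 65.4%, outside 34.5–59.9% ✗; length 26 ✓ — fails.

F4 only.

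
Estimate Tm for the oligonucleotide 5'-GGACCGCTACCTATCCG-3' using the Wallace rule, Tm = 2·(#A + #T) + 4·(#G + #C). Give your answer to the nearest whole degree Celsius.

56°C

Base counts: A=3, T=3, G=4, C=7 (length 17).
Tm = 2·(3+3) + 4·(4+7) = 2·6 + 4·11 = 12 + 44 = 56°C.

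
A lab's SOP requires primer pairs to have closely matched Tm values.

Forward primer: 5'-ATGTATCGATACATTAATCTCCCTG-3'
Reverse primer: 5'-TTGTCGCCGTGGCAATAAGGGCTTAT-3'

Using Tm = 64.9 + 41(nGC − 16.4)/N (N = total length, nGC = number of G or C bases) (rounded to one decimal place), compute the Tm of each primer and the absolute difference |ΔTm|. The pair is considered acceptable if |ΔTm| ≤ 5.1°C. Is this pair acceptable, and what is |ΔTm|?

Forward: G+C = 9, N = 25 → Tm = 64.9 + 41·(9 − 16.4)/25 = 52.8°C.
Reverse: G+C = 13, N = 26 → Tm = 64.9 + 41·(13 − 16.4)/26 = 59.5°C.
|ΔTm| = |52.8 − 59.5| = 6.7°C, > 5.1°C.

|ΔTm| = 6.7°C; the pair is not acceptable.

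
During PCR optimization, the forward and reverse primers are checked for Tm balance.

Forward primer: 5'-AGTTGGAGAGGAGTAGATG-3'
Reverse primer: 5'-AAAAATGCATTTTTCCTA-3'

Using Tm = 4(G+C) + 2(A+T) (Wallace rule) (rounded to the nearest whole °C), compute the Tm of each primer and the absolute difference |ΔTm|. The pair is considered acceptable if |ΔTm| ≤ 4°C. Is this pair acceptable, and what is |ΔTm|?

Forward: A=6 T=4 G=9 C=0 → Tm = 2·10 + 4·9 = 56°C.
Reverse: A=7 T=7 G=1 C=3 → Tm = 2·14 + 4·4 = 44°C.
|ΔTm| = |56 − 44| = 12°C, > 4°C.

|ΔTm| = 12°C; the pair is not acceptable.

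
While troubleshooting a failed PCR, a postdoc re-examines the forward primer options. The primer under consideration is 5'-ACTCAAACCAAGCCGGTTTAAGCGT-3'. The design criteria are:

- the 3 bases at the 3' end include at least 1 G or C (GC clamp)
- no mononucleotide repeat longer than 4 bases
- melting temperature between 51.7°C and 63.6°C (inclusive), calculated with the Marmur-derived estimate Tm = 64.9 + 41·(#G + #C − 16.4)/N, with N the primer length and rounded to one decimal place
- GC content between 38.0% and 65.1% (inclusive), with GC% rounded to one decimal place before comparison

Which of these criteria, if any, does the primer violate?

Meets all criteria.

Base counts: A=8, T=5, G=5, C=7 (length 25).
GC clamp: 3' end CGT has 2 G/C ✓
homopolymer run: longest run = 3 ✓
Tm: Tm = 64.9 + 41·(12 − 16.4)/25 = 57.7°C ✓
GC content: GC 12/25 = 48.0% ✓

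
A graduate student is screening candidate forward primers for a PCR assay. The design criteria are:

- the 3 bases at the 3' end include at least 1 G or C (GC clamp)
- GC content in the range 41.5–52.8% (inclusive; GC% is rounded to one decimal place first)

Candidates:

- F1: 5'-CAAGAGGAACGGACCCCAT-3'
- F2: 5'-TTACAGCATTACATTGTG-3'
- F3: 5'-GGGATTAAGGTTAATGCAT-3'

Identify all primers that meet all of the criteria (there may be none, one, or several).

None of the candidates satisfy all criteria.

F1 (19 nt, A=7 T=1 G=5 C=6): 3' end CAT has 1 G/C ✓; GC 11/19 = 57.9%, outside 41.5–52.8% ✗ — fails.
F2 (18 nt, A=5 T=7 G=3 C=3): 3' end GTG has 2 G/C ✓; GC 6/18 = 33.3%, outside 41.5–52.8% ✗ — fails.
F3 (19 nt, A=6 T=6 G=6 C=1): 3' end CAT has 1 G/C ✓; GC 7/19 = 36.8%, outside 41.5–52.8% ✗ — fails.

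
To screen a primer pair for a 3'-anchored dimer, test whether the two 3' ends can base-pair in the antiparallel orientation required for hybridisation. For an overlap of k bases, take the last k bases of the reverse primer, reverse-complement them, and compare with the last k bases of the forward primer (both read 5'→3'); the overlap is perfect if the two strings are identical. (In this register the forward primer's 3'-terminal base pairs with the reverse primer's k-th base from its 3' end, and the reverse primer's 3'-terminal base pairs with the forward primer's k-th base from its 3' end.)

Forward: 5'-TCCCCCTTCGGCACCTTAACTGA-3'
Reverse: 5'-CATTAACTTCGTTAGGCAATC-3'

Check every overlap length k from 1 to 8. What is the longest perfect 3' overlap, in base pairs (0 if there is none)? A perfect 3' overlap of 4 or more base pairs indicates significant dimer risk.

Last 8 bases (5'→3') — forward …TTAACTGA, reverse …AGGCAATC.
Reverse complement of the reverse primer's last 8 bases: GATTGCCT; its first k bases are the reverse complement of the reverse primer's last k bases, so a perfect k-base overlap needs the forward primer's last k bases to equal them.
Comparing (forward last k vs required): k=1: A vs G ✗; k=2: GA vs GA ✓; k=3: TGA vs GAT ✗; k=4: CTGA vs GATT ✗; k=5: ACTGA vs GATTG ✗; k=6: AACTGA vs GATTGC ✗; k=7: TAACTGA vs GATTGCC ✗; k=8: TTAACTGA vs GATTGCCT ✗.
Only k = 2 is perfect, so the longest perfect 3' overlap is 2.

Longest perfect overlap: 2 complementary base pairs; below the dimer-risk threshold (threshold 4).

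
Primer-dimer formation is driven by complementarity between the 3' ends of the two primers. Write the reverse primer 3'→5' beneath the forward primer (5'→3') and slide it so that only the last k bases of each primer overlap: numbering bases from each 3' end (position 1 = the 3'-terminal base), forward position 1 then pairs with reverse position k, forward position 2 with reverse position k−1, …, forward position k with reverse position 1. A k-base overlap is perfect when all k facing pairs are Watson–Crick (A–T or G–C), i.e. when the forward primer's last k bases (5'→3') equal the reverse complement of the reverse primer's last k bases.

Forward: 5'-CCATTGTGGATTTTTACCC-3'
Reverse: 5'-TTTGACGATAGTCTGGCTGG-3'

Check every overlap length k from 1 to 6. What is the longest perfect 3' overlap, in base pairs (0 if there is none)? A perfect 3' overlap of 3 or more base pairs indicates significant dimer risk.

Last 6 bases (5'→3') — forward …TTACCC, reverse …GGCTGG.
Reverse complement of the reverse primer's last 6 bases: CCAGCC; its first k bases are the reverse complement of the reverse primer's last k bases, so a perfect k-base overlap needs the forward primer's last k bases to equal them.
Comparing (forward last k vs required): k=1: C vs C ✓; k=2: CC vs CC ✓; k=3: CCC vs CCA ✗; k=4: ACCC vs CCAG ✗; k=5: TACCC vs CCAGC ✗; k=6: TTACCC vs CCAGCC ✗.
Perfect overlaps at k = 1, 2; the largest is 2.

Longest perfect overlap: 2 complementary base pairs; below the dimer-risk threshold (threshold 3).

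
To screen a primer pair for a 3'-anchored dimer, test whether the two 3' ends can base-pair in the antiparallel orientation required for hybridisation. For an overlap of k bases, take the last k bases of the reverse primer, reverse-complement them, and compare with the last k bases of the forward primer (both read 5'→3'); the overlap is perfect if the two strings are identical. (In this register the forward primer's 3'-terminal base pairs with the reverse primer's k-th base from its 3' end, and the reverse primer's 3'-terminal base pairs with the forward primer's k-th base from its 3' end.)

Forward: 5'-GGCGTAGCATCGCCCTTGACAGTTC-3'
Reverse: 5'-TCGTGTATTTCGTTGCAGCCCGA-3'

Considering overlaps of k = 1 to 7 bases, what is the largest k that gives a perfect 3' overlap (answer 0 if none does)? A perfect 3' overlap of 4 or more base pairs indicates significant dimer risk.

Last 7 bases (5'→3') — forward …ACAGTTC, reverse …AGCCCGA.
Reverse complement of the reverse primer's last 7 bases: TCGGGCT; its first k bases are the reverse complement of the reverse primer's last k bases, so a perfect k-base overlap needs the forward primer's last k bases to equal them.
Comparing (forward last k vs required): k=1: C vs T ✗; k=2: TC vs TC ✓; k=3: TTC vs TCG ✗; k=4: GTTC vs TCGG ✗; k=5: AGTTC vs TCGGG ✗; k=6: CAGTTC vs TCGGGC ✗; k=7: ACAGTTC vs TCGGGCT ✗.
Only k = 2 is perfect, so the longest perfect 3' overlap is 2.

Longest perfect overlap: 2 complementary base pairs; below the dimer-risk threshold (threshold 4).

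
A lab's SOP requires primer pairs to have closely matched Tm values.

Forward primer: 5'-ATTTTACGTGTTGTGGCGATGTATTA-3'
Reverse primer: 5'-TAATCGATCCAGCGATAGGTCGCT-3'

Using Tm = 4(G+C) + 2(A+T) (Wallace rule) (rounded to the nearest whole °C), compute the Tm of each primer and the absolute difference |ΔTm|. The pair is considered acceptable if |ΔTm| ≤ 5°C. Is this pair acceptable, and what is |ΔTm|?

Forward: A=5 T=12 G=7 C=2 → Tm = 2·17 + 4·9 = 70°C.
Reverse: A=6 T=6 G=6 C=6 → Tm = 2·12 + 4·12 = 72°C.
|ΔTm| = |70 − 72| = 2°C, ≤ 5°C.

|ΔTm| = 2°C; the pair is acceptable.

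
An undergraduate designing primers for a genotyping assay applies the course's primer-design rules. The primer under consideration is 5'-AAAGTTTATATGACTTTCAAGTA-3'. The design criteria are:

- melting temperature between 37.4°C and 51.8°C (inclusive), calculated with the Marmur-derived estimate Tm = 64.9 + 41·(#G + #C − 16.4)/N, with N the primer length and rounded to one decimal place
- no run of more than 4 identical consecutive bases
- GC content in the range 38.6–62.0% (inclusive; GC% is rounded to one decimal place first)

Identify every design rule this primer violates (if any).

Base counts: A=9, T=9, G=3, C=2 (length 23).
Tm: Tm = 64.9 + 41·(5 − 16.4)/23 = 44.6°C ✓
homopolymer run: longest run = 3 ✓
GC content: GC 5/23 = 21.7%, outside 38.6–62.0% ✗

Fails: GC content.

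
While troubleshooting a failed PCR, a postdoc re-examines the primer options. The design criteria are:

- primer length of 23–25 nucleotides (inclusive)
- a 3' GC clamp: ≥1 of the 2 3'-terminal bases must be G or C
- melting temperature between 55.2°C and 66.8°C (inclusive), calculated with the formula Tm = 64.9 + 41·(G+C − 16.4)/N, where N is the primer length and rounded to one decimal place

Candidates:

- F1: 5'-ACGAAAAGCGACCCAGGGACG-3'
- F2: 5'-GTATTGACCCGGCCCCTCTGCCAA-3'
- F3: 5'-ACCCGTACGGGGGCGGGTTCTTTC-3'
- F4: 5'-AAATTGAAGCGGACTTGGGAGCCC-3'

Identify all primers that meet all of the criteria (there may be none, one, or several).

F1 (21 nt, A=8 T=0 G=7 C=6): length 21, outside 23–25 ✗; 3' end CG has 2 G/C ✓; Tm = 64.9 + 41·(13 − 16.4)/21 = 58.3°C ✓ — fails.
F2 (24 nt, A=4 T=5 G=5 C=10): length 24 ✓; 3' end AA has 0 G/C, need ≥1 ✗; Tm = 64.9 + 41·(15 − 16.4)/24 = 62.5°C ✓ — fails.
F3 (24 nt, A=2 T=6 G=9 C=7): length 24 ✓; 3' end TC has 1 G/C ✓; Tm = 64.9 + 41·(16 − 16.4)/24 = 64.2°C ✓ — passes.
F4 (24 nt, A=7 T=4 G=8 C=5): length 24 ✓; 3' end CC has 2 G/C ✓; Tm = 64.9 + 41·(13 − 16.4)/24 = 59.1°C ✓ — passes.

F3 and F4.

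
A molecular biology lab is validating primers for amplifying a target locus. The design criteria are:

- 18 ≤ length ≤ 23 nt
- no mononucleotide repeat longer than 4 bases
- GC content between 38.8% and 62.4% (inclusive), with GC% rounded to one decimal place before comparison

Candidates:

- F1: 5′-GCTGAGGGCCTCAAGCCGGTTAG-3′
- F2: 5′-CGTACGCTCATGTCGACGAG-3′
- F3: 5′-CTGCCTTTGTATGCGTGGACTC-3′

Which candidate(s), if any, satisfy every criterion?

F1 (23 nt, A=4 T=4 G=9 C=6): length 23 ✓; longest run = 3 ✓; GC 15/23 = 65.2%, outside 38.8–62.4% ✗ — fails.
F2 (20 nt, A=4 T=4 G=6 C=6): length 20 ✓; longest run = 1 ✓; GC 12/20 = 60.0% ✓ — passes.
F3 (22 nt, A=2 T=8 G=6 C=6): length 22 ✓; longest run = 3 ✓; GC 12/22 = 54.5% ✓ — passes.

F2 and F3.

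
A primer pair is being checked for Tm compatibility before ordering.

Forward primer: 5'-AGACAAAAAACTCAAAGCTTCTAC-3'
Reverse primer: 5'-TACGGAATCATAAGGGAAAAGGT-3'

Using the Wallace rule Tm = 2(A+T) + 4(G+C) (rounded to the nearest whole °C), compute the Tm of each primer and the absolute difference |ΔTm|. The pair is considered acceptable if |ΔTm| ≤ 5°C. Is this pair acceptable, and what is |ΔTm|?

Forward: A=12 T=4 G=2 C=6 → Tm = 2·16 + 4·8 = 64°C.
Reverse: A=10 T=4 G=7 C=2 → Tm = 2·14 + 4·9 = 64°C.
|ΔTm| = |64 − 64| = 0°C, ≤ 5°C.

|ΔTm| = 0°C; the pair is acceptable.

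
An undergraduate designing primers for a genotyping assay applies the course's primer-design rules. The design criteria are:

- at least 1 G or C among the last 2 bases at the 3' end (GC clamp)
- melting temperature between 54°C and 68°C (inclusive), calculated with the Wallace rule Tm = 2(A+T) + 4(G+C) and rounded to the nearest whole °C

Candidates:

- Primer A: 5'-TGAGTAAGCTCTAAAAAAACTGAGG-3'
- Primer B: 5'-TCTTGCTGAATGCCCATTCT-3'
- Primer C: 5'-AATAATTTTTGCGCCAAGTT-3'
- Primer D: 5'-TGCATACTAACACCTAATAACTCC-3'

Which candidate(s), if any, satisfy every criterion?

Primer A (25 nt, A=11 T=5 G=6 C=3): 3' end GG has 2 G/C ✓; Tm = 2·16 + 4·9 = 68°C ✓ — passes.
Primer B (20 nt, A=3 T=8 G=3 C=6): 3' end CT has 1 G/C ✓; Tm = 2·11 + 4·9 = 58°C ✓ — passes.
Primer C (20 nt, A=6 T=8 G=3 C=3): 3' end TT has 0 G/C, need ≥1 ✗; Tm = 2·14 + 4·6 = 52°C, outside 54–68°C ✗ — fails.
Primer D (24 nt, A=9 T=6 G=1 C=8): 3' end CC has 2 G/C ✓; Tm = 2·15 + 4·9 = 66°C ✓ — passes.

Primer A, Primer B and Primer D.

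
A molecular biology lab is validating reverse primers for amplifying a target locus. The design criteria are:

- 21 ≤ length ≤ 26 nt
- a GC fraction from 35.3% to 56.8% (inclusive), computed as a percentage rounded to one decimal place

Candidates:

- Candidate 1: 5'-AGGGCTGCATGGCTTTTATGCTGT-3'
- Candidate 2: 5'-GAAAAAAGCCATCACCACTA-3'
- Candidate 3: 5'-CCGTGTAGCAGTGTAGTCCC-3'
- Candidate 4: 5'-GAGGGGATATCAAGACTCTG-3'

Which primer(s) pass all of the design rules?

Candidate 1 only.

Candidate 1 (24 nt, A=3 T=9 G=8 C=4): length 24 ✓; GC 12/24 = 50.0% ✓ — passes.
Candidate 2 (20 nt, A=10 T=2 G=2 C=6): length 20, outside 21–26 ✗; GC 8/20 = 40.0% ✓ — fails.
Candidate 3 (20 nt, A=3 T=5 G=6 C=6): length 20, outside 21–26 ✗; GC 12/20 = 60.0%, outside 35.3–56.8% ✗ — fails.
Candidate 4 (20 nt, A=6 T=4 G=7 C=3): length 20, outside 21–26 ✗; GC 10/20 = 50.0% ✓ — fails.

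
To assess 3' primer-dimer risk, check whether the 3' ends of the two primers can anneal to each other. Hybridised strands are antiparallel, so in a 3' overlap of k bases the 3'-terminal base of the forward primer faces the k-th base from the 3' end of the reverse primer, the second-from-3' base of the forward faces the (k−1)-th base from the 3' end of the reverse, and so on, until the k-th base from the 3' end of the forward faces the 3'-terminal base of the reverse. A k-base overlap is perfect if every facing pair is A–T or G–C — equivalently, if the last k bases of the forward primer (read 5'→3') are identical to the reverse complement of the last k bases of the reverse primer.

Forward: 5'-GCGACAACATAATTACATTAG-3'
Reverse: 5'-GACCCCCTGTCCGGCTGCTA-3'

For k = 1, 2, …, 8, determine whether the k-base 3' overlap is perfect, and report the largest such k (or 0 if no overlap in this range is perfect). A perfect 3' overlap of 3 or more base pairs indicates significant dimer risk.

Longest perfect overlap: 3 complementary base pairs; significant dimer risk (threshold 3).

Last 8 bases (5'→3') — forward …TACATTAG, reverse …GGCTGCTA.
Reverse complement of the reverse primer's last 8 bases: TAGCAGCC; its first k bases are the reverse complement of the reverse primer's last k bases, so a perfect k-base overlap needs the forward primer's last k bases to equal them.
Comparing (forward last k vs required): k=1: G vs T ✗; k=2: AG vs TA ✗; k=3: TAG vs TAG ✓; k=4: TTAG vs TAGC ✗; k=5: ATTAG vs TAGCA ✗; k=6: CATTAG vs TAGCAG ✗; k=7: ACATTAG vs TAGCAGC ✗; k=8: TACATTAG vs TAGCAGCC ✗.
Only k = 3 is perfect, so the longest perfect 3' overlap is 3.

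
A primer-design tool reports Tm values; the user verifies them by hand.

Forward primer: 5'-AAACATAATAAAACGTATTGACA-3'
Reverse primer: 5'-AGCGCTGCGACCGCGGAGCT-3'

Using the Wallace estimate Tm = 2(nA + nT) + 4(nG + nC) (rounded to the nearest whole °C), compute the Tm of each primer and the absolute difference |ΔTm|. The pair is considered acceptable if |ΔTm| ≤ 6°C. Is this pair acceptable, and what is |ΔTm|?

|ΔTm| = 14°C; the pair is not acceptable.

Forward: A=13 T=5 G=2 C=3 → Tm = 2·18 + 4·5 = 56°C.
Reverse: A=3 T=2 G=8 C=7 → Tm = 2·5 + 4·15 = 70°C.
|ΔTm| = |56 − 70| = 14°C, > 6°C.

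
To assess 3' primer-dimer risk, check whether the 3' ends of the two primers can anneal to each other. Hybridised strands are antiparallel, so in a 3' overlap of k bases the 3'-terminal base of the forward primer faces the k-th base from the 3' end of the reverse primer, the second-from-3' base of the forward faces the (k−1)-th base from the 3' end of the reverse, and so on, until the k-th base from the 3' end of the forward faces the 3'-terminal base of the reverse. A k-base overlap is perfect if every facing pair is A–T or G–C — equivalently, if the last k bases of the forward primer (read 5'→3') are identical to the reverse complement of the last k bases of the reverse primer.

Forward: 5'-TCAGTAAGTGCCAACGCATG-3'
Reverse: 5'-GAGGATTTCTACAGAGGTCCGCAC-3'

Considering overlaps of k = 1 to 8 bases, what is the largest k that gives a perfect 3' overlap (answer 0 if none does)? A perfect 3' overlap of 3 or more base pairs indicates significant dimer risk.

Last 8 bases (5'→3') — forward …AACGCATG, reverse …GTCCGCAC.
Reverse complement of the reverse primer's last 8 bases: GTGCGGAC; its first k bases are the reverse complement of the reverse primer's last k bases, so a perfect k-base overlap needs the forward primer's last k bases to equal them.
Comparing (forward last k vs required): k=1: G vs G ✓; k=2: TG vs GT ✗; k=3: ATG vs GTG ✗; k=4: CATG vs GTGC ✗; k=5: GCATG vs GTGCG ✗; k=6: CGCATG vs GTGCGG ✗; k=7: ACGCATG vs GTGCGGA ✗; k=8: AACGCATG vs GTGCGGAC ✗.
Only k = 1 is perfect, so the longest perfect 3' overlap is 1.

Longest perfect overlap: 1 complementary base pair; below the dimer-risk threshold (threshold 3).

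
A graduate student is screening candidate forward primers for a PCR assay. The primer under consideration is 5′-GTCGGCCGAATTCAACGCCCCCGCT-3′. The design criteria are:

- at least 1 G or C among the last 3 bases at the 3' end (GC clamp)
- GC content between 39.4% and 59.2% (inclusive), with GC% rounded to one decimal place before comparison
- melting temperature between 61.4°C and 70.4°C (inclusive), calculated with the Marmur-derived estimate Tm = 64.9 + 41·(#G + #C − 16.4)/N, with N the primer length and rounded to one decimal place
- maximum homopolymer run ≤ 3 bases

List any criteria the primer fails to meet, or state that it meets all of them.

Fails: GC content, homopolymer run.

Base counts: A=4, T=4, G=6, C=11 (length 25).
GC clamp: 3' end GCT has 2 G/C ✓
GC content: GC 17/25 = 68.0%, outside 39.4–59.2% ✗
Tm: Tm = 64.9 + 41·(17 − 16.4)/25 = 65.9°C ✓
homopolymer run: longest run = 5, exceeds 3 ✗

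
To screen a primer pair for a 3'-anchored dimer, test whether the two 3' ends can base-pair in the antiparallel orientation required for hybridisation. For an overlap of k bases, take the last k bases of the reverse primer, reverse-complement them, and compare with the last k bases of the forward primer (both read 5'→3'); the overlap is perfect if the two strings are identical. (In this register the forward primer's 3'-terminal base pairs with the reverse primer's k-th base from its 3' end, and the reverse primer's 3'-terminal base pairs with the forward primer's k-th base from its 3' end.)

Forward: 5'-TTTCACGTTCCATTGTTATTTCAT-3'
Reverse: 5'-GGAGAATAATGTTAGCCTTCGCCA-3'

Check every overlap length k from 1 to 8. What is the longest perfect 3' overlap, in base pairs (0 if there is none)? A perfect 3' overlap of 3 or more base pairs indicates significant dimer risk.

Longest perfect overlap: 1 complementary base pair; below the dimer-risk threshold (threshold 3).

Last 8 bases (5'→3') — forward …TATTTCAT, reverse …CTTCGCCA.
Reverse complement of the reverse primer's last 8 bases: TGGCGAAG; its first k bases are the reverse complement of the reverse primer's last k bases, so a perfect k-base overlap needs the forward primer's last k bases to equal them.
Comparing (forward last k vs required): k=1: T vs T ✓; k=2: AT vs TG ✗; k=3: CAT vs TGG ✗; k=4: TCAT vs TGGC ✗; k=5: TTCAT vs TGGCG ✗; k=6: TTTCAT vs TGGCGA ✗; k=7: ATTTCAT vs TGGCGAA ✗; k=8: TATTTCAT vs TGGCGAAG ✗.
Only k = 1 is perfect, so the longest perfect 3' overlap is 1.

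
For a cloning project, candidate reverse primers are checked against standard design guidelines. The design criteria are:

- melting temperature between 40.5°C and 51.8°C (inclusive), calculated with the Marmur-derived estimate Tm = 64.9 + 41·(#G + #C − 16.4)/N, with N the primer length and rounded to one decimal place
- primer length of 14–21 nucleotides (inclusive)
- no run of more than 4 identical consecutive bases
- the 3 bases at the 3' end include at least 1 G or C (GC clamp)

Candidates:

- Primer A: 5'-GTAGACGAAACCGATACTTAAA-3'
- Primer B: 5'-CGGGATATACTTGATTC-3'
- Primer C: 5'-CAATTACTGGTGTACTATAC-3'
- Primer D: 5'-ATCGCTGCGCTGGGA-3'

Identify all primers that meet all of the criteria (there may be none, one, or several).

Primer B, Primer C and Primer D.

Primer A (22 nt, A=10 T=4 G=4 C=4): Tm = 64.9 + 41·(8 − 16.4)/22 = 49.2°C ✓; length 22, outside 14–21 ✗; longest run = 3 ✓; 3' end AAA has 0 G/C, need ≥1 ✗ — fails.
Primer B (17 nt, A=4 T=6 G=4 C=3): Tm = 64.9 + 41·(7 − 16.4)/17 = 42.2°C ✓; length 17 ✓; longest run = 3 ✓; 3' end TTC has 1 G/C ✓ — passes.
Primer C (20 nt, A=6 T=7 G=3 C=4): Tm = 64.9 + 41·(7 − 16.4)/20 = 45.6°C ✓; length 20 ✓; longest run = 2 ✓; 3' end TAC has 1 G/C ✓ — passes.
Primer D (15 nt, A=2 T=3 G=6 C=4): Tm = 64.9 + 41·(10 − 16.4)/15 = 47.4°C ✓; length 15 ✓; longest run = 3 ✓; 3' end GGA has 2 G/C ✓ — passes.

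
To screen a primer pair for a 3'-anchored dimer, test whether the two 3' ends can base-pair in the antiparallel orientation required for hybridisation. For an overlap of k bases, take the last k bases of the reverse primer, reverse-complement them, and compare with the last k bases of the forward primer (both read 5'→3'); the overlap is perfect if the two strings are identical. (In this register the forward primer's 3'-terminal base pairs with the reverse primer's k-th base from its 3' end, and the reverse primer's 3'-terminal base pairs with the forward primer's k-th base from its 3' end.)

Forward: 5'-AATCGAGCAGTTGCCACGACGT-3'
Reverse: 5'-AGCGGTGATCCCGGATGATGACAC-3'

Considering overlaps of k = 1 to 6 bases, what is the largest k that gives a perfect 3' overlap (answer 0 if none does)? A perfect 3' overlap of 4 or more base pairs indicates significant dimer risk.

Last 6 bases (5'→3') — forward …CGACGT, reverse …TGACAC.
Reverse complement of the reverse primer's last 6 bases: GTGTCA; its first k bases are the reverse complement of the reverse primer's last k bases, so a perfect k-base overlap needs the forward primer's last k bases to equal them.
Comparing (forward last k vs required): k=1: T vs G ✗; k=2: GT vs GT ✓; k=3: CGT vs GTG ✗; k=4: ACGT vs GTGT ✗; k=5: GACGT vs GTGTC ✗; k=6: CGACGT vs GTGTCA ✗.
Only k = 2 is perfect, so the longest perfect 3' overlap is 2.

Longest perfect overlap: 2 complementary base pairs; below the dimer-risk threshold (threshold 4).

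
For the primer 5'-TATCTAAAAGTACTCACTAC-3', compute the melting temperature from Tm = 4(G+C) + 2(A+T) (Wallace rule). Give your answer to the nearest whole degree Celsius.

52°C

Base counts: A=8, T=6, G=1, C=5 (length 20).
Tm = 2·(8+6) + 4·(1+5) = 2·14 + 4·6 = 28 + 24 = 52°C.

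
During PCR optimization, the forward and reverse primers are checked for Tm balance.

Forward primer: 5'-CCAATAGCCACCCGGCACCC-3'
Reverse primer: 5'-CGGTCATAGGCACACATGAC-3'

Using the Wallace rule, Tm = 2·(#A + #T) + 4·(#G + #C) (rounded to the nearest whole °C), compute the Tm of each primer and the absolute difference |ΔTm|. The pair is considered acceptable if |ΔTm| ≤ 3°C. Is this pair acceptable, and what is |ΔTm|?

|ΔTm| = 6°C; the pair is not acceptable.

Forward: A=5 T=1 G=3 C=11 → Tm = 2·6 + 4·14 = 68°C.
Reverse: A=6 T=3 G=5 C=6 → Tm = 2·9 + 4·11 = 62°C.
|ΔTm| = |68 − 62| = 6°C, > 3°C.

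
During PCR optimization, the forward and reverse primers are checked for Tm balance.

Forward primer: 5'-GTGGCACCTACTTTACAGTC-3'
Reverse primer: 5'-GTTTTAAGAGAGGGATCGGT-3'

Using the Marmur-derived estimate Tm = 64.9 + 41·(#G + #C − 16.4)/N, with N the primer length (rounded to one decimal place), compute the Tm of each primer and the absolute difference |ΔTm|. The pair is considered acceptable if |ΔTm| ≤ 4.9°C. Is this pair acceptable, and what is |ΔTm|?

|ΔTm| = 2.1°C; the pair is acceptable.

Forward: G+C = 10, N = 20 → Tm = 64.9 + 41·(10 − 16.4)/20 = 51.8°C.
Reverse: G+C = 9, N = 20 → Tm = 64.9 + 41·(9 − 16.4)/20 = 49.7°C.
|ΔTm| = |51.8 − 49.7| = 2.1°C, ≤ 4.9°C.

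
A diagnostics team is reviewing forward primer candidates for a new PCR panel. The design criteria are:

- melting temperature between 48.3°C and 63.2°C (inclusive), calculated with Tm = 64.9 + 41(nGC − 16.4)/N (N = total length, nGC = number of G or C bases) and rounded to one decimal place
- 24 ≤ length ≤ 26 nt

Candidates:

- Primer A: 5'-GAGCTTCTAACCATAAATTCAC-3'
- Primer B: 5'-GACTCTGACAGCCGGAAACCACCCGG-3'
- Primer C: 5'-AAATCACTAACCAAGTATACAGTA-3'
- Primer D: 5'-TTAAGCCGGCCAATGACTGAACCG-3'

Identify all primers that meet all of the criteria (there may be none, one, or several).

Primer A (22 nt, A=8 T=6 G=2 C=6): Tm = 64.9 + 41·(8 − 16.4)/22 = 49.2°C ✓; length 22, outside 24–26 ✗ — fails.
Primer B (26 nt, A=7 T=2 G=7 C=10): Tm = 64.9 + 41·(17 − 16.4)/26 = 65.8°C, outside 48.3–63.2°C ✗; length 26 ✓ — fails.
Primer C (24 nt, A=12 T=5 G=2 C=5): Tm = 64.9 + 41·(7 − 16.4)/24 = 48.8°C ✓; length 24 ✓ — passes.
Primer D (24 nt, A=7 T=4 G=6 C=7): Tm = 64.9 + 41·(13 − 16.4)/24 = 59.1°C ✓; length 24 ✓ — passes.

Primer C and Primer D.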